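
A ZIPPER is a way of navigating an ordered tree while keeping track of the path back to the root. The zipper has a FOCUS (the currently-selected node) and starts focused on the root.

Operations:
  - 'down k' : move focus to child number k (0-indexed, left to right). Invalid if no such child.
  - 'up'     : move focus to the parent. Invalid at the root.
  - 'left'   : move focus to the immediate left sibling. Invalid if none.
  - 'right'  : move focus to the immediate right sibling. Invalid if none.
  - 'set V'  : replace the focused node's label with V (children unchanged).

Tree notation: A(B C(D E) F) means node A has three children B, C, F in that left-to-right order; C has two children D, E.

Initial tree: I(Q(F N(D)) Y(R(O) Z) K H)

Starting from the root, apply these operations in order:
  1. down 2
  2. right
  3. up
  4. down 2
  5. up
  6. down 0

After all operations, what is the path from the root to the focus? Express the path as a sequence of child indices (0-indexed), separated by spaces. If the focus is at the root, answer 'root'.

Step 1 (down 2): focus=K path=2 depth=1 children=[] left=['Q', 'Y'] right=['H'] parent=I
Step 2 (right): focus=H path=3 depth=1 children=[] left=['Q', 'Y', 'K'] right=[] parent=I
Step 3 (up): focus=I path=root depth=0 children=['Q', 'Y', 'K', 'H'] (at root)
Step 4 (down 2): focus=K path=2 depth=1 children=[] left=['Q', 'Y'] right=['H'] parent=I
Step 5 (up): focus=I path=root depth=0 children=['Q', 'Y', 'K', 'H'] (at root)
Step 6 (down 0): focus=Q path=0 depth=1 children=['F', 'N'] left=[] right=['Y', 'K', 'H'] parent=I

Answer: 0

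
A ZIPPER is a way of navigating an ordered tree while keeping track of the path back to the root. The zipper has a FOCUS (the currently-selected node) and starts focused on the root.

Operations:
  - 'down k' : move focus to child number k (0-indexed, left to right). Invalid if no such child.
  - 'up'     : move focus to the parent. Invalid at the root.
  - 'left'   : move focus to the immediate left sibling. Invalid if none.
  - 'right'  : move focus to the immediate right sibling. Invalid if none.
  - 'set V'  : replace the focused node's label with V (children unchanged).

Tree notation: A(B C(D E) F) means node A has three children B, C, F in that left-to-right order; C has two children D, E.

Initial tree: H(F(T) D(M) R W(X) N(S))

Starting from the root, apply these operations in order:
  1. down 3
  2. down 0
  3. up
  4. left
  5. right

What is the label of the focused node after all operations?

Step 1 (down 3): focus=W path=3 depth=1 children=['X'] left=['F', 'D', 'R'] right=['N'] parent=H
Step 2 (down 0): focus=X path=3/0 depth=2 children=[] left=[] right=[] parent=W
Step 3 (up): focus=W path=3 depth=1 children=['X'] left=['F', 'D', 'R'] right=['N'] parent=H
Step 4 (left): focus=R path=2 depth=1 children=[] left=['F', 'D'] right=['W', 'N'] parent=H
Step 5 (right): focus=W path=3 depth=1 children=['X'] left=['F', 'D', 'R'] right=['N'] parent=H

Answer: W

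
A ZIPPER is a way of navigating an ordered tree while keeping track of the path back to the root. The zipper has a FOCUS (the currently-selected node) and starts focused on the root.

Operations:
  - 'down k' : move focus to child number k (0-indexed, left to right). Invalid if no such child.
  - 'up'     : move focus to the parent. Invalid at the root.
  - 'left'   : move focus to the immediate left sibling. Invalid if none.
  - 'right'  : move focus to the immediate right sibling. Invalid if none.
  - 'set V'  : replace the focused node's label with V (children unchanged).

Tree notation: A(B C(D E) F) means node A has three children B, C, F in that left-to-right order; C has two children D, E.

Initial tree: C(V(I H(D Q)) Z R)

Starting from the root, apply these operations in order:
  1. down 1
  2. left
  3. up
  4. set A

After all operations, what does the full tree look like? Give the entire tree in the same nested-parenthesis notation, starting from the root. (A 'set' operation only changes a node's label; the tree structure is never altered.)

Answer: A(V(I H(D Q)) Z R)

Derivation:
Step 1 (down 1): focus=Z path=1 depth=1 children=[] left=['V'] right=['R'] parent=C
Step 2 (left): focus=V path=0 depth=1 children=['I', 'H'] left=[] right=['Z', 'R'] parent=C
Step 3 (up): focus=C path=root depth=0 children=['V', 'Z', 'R'] (at root)
Step 4 (set A): focus=A path=root depth=0 children=['V', 'Z', 'R'] (at root)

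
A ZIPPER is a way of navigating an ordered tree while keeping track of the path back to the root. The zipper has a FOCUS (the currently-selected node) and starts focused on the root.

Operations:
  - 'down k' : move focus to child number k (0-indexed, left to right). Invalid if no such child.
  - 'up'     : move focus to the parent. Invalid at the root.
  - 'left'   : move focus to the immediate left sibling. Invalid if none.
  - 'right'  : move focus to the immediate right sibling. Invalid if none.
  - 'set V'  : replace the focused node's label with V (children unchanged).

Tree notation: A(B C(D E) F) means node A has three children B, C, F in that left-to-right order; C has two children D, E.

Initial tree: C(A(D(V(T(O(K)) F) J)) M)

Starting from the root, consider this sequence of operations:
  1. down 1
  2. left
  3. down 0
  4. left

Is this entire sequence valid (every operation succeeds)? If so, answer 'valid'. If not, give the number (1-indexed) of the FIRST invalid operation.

Answer: 4

Derivation:
Step 1 (down 1): focus=M path=1 depth=1 children=[] left=['A'] right=[] parent=C
Step 2 (left): focus=A path=0 depth=1 children=['D'] left=[] right=['M'] parent=C
Step 3 (down 0): focus=D path=0/0 depth=2 children=['V', 'J'] left=[] right=[] parent=A
Step 4 (left): INVALID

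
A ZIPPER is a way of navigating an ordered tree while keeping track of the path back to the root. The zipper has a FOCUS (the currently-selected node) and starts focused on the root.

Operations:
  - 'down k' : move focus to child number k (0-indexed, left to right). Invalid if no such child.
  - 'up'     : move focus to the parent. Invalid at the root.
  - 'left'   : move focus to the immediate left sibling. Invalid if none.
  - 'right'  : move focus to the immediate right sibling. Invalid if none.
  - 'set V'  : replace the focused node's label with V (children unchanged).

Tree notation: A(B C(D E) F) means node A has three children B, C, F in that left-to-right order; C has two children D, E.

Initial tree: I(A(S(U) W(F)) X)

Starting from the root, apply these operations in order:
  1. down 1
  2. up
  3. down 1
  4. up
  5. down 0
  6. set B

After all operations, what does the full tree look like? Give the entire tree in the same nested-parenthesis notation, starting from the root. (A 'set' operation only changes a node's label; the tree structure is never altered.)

Step 1 (down 1): focus=X path=1 depth=1 children=[] left=['A'] right=[] parent=I
Step 2 (up): focus=I path=root depth=0 children=['A', 'X'] (at root)
Step 3 (down 1): focus=X path=1 depth=1 children=[] left=['A'] right=[] parent=I
Step 4 (up): focus=I path=root depth=0 children=['A', 'X'] (at root)
Step 5 (down 0): focus=A path=0 depth=1 children=['S', 'W'] left=[] right=['X'] parent=I
Step 6 (set B): focus=B path=0 depth=1 children=['S', 'W'] left=[] right=['X'] parent=I

Answer: I(B(S(U) W(F)) X)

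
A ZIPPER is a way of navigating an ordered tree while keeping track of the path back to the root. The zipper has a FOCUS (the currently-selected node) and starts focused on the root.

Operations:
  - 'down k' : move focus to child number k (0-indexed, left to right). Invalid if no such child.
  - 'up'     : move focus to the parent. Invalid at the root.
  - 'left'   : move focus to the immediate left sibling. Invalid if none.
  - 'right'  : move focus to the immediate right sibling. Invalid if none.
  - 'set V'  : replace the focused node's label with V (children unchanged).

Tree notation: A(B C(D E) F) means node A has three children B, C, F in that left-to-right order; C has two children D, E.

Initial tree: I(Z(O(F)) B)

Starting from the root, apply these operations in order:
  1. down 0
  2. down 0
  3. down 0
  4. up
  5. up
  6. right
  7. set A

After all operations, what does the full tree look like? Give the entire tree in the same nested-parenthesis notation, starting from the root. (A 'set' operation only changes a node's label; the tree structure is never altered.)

Step 1 (down 0): focus=Z path=0 depth=1 children=['O'] left=[] right=['B'] parent=I
Step 2 (down 0): focus=O path=0/0 depth=2 children=['F'] left=[] right=[] parent=Z
Step 3 (down 0): focus=F path=0/0/0 depth=3 children=[] left=[] right=[] parent=O
Step 4 (up): focus=O path=0/0 depth=2 children=['F'] left=[] right=[] parent=Z
Step 5 (up): focus=Z path=0 depth=1 children=['O'] left=[] right=['B'] parent=I
Step 6 (right): focus=B path=1 depth=1 children=[] left=['Z'] right=[] parent=I
Step 7 (set A): focus=A path=1 depth=1 children=[] left=['Z'] right=[] parent=I

Answer: I(Z(O(F)) A)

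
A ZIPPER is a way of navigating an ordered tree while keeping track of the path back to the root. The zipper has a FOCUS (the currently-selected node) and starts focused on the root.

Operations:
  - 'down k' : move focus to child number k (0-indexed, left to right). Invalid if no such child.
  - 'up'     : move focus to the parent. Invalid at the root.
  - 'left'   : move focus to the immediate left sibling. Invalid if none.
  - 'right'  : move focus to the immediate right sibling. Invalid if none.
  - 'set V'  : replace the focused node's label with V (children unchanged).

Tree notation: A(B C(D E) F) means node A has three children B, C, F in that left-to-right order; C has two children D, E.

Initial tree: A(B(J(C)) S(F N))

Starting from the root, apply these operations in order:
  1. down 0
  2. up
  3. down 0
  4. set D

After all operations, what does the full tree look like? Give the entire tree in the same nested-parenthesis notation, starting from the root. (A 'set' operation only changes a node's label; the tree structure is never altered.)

Answer: A(D(J(C)) S(F N))

Derivation:
Step 1 (down 0): focus=B path=0 depth=1 children=['J'] left=[] right=['S'] parent=A
Step 2 (up): focus=A path=root depth=0 children=['B', 'S'] (at root)
Step 3 (down 0): focus=B path=0 depth=1 children=['J'] left=[] right=['S'] parent=A
Step 4 (set D): focus=D path=0 depth=1 children=['J'] left=[] right=['S'] parent=A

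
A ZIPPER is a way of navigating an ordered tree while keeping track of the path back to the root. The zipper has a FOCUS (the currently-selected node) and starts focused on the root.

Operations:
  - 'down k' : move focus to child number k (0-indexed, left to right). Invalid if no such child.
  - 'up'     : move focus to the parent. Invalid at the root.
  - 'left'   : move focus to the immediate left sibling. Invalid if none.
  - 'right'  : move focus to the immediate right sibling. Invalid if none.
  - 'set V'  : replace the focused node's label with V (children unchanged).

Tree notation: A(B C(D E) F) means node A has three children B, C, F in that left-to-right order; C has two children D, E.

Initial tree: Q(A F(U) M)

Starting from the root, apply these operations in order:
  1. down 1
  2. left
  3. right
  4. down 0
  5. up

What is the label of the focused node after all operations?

Answer: F

Derivation:
Step 1 (down 1): focus=F path=1 depth=1 children=['U'] left=['A'] right=['M'] parent=Q
Step 2 (left): focus=A path=0 depth=1 children=[] left=[] right=['F', 'M'] parent=Q
Step 3 (right): focus=F path=1 depth=1 children=['U'] left=['A'] right=['M'] parent=Q
Step 4 (down 0): focus=U path=1/0 depth=2 children=[] left=[] right=[] parent=F
Step 5 (up): focus=F path=1 depth=1 children=['U'] left=['A'] right=['M'] parent=Q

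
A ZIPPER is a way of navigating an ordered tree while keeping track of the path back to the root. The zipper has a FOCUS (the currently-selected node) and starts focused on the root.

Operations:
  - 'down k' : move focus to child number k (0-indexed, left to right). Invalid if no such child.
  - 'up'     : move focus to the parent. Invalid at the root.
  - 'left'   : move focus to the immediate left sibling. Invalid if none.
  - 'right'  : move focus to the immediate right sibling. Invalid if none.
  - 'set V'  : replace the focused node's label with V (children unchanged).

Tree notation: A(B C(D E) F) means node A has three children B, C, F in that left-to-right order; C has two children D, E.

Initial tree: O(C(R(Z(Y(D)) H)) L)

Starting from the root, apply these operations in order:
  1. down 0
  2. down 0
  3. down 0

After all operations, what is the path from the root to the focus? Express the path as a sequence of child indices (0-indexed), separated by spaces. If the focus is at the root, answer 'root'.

Answer: 0 0 0

Derivation:
Step 1 (down 0): focus=C path=0 depth=1 children=['R'] left=[] right=['L'] parent=O
Step 2 (down 0): focus=R path=0/0 depth=2 children=['Z', 'H'] left=[] right=[] parent=C
Step 3 (down 0): focus=Z path=0/0/0 depth=3 children=['Y'] left=[] right=['H'] parent=R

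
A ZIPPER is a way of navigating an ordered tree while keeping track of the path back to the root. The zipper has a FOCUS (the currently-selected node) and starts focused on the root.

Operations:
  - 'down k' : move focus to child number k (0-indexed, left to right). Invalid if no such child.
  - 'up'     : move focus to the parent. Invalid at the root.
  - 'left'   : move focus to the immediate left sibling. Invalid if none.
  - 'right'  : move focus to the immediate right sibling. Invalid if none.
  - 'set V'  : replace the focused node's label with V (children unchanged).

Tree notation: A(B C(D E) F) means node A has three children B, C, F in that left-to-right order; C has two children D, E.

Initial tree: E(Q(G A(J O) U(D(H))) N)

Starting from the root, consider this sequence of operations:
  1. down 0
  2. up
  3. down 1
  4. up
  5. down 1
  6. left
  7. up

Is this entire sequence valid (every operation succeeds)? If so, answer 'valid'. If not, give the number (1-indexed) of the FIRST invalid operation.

Step 1 (down 0): focus=Q path=0 depth=1 children=['G', 'A', 'U'] left=[] right=['N'] parent=E
Step 2 (up): focus=E path=root depth=0 children=['Q', 'N'] (at root)
Step 3 (down 1): focus=N path=1 depth=1 children=[] left=['Q'] right=[] parent=E
Step 4 (up): focus=E path=root depth=0 children=['Q', 'N'] (at root)
Step 5 (down 1): focus=N path=1 depth=1 children=[] left=['Q'] right=[] parent=E
Step 6 (left): focus=Q path=0 depth=1 children=['G', 'A', 'U'] left=[] right=['N'] parent=E
Step 7 (up): focus=E path=root depth=0 children=['Q', 'N'] (at root)

Answer: valid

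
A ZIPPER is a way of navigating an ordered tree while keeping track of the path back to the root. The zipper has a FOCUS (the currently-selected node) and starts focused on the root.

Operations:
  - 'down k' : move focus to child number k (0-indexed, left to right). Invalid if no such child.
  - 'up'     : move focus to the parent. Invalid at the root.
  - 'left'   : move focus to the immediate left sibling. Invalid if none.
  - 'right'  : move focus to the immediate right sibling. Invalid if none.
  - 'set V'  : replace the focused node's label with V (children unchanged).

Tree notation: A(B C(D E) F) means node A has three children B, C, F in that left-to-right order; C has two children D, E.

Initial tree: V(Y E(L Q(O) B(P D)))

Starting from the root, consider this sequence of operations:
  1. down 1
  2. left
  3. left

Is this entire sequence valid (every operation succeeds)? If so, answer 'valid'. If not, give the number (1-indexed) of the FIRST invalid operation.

Step 1 (down 1): focus=E path=1 depth=1 children=['L', 'Q', 'B'] left=['Y'] right=[] parent=V
Step 2 (left): focus=Y path=0 depth=1 children=[] left=[] right=['E'] parent=V
Step 3 (left): INVALID

Answer: 3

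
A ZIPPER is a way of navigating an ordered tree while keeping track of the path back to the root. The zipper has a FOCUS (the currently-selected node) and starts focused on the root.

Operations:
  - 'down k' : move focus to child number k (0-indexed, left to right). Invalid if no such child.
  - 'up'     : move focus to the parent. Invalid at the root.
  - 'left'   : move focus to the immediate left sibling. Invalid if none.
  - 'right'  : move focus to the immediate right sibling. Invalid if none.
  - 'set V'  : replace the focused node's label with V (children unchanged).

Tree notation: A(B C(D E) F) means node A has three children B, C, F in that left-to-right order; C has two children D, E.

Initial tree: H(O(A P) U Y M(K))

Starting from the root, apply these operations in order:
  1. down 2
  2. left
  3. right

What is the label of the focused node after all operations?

Answer: Y

Derivation:
Step 1 (down 2): focus=Y path=2 depth=1 children=[] left=['O', 'U'] right=['M'] parent=H
Step 2 (left): focus=U path=1 depth=1 children=[] left=['O'] right=['Y', 'M'] parent=H
Step 3 (right): focus=Y path=2 depth=1 children=[] left=['O', 'U'] right=['M'] parent=H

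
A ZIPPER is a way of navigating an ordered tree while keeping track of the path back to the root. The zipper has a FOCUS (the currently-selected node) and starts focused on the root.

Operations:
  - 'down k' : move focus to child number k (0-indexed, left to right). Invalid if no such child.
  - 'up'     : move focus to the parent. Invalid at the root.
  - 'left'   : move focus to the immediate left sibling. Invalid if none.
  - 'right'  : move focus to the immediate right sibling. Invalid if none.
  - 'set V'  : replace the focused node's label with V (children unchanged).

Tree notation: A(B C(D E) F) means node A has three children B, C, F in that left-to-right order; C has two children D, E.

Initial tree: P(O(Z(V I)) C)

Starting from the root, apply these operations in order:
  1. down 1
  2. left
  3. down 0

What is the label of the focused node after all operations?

Answer: Z

Derivation:
Step 1 (down 1): focus=C path=1 depth=1 children=[] left=['O'] right=[] parent=P
Step 2 (left): focus=O path=0 depth=1 children=['Z'] left=[] right=['C'] parent=P
Step 3 (down 0): focus=Z path=0/0 depth=2 children=['V', 'I'] left=[] right=[] parent=O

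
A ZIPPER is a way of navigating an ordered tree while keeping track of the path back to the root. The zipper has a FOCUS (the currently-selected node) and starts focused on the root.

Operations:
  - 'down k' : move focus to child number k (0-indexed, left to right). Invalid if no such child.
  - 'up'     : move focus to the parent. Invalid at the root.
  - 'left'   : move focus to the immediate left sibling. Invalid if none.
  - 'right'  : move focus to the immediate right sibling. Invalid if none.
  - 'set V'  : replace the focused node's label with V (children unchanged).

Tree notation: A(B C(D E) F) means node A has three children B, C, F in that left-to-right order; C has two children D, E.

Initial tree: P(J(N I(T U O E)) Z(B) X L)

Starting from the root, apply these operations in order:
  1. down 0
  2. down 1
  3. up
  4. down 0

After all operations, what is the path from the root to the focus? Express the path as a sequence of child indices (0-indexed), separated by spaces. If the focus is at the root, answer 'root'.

Step 1 (down 0): focus=J path=0 depth=1 children=['N', 'I'] left=[] right=['Z', 'X', 'L'] parent=P
Step 2 (down 1): focus=I path=0/1 depth=2 children=['T', 'U', 'O', 'E'] left=['N'] right=[] parent=J
Step 3 (up): focus=J path=0 depth=1 children=['N', 'I'] left=[] right=['Z', 'X', 'L'] parent=P
Step 4 (down 0): focus=N path=0/0 depth=2 children=[] left=[] right=['I'] parent=J

Answer: 0 0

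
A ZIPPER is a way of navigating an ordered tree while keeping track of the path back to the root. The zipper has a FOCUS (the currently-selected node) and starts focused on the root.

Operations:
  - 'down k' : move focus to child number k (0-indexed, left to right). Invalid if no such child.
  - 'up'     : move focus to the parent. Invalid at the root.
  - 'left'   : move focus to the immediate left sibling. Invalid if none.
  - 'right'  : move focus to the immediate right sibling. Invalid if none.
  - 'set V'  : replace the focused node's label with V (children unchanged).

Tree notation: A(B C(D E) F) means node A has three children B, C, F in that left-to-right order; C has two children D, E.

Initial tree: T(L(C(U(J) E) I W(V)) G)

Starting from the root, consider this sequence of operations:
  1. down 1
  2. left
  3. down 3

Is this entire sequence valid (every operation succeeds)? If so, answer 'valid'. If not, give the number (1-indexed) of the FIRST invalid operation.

Step 1 (down 1): focus=G path=1 depth=1 children=[] left=['L'] right=[] parent=T
Step 2 (left): focus=L path=0 depth=1 children=['C', 'I', 'W'] left=[] right=['G'] parent=T
Step 3 (down 3): INVALID

Answer: 3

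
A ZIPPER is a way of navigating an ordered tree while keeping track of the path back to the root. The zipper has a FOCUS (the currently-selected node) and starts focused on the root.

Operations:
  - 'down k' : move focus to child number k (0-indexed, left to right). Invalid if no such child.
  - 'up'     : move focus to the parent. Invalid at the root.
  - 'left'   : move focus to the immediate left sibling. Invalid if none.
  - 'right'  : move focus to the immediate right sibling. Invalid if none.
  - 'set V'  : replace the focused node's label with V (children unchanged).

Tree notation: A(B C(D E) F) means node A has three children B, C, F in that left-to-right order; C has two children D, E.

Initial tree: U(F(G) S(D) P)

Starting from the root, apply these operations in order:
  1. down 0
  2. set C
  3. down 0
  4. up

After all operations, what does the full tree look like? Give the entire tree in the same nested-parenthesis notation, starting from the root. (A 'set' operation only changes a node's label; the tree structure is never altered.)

Step 1 (down 0): focus=F path=0 depth=1 children=['G'] left=[] right=['S', 'P'] parent=U
Step 2 (set C): focus=C path=0 depth=1 children=['G'] left=[] right=['S', 'P'] parent=U
Step 3 (down 0): focus=G path=0/0 depth=2 children=[] left=[] right=[] parent=C
Step 4 (up): focus=C path=0 depth=1 children=['G'] left=[] right=['S', 'P'] parent=U

Answer: U(C(G) S(D) P)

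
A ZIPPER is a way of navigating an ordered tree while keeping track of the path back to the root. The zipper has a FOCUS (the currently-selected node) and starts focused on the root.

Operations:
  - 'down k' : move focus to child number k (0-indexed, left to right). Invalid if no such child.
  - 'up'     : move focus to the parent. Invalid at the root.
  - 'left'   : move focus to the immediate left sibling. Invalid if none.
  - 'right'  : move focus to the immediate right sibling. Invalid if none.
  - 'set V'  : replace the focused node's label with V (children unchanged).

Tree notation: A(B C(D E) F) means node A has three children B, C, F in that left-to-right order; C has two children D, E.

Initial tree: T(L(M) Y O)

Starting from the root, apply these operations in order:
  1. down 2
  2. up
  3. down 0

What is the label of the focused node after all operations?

Answer: L

Derivation:
Step 1 (down 2): focus=O path=2 depth=1 children=[] left=['L', 'Y'] right=[] parent=T
Step 2 (up): focus=T path=root depth=0 children=['L', 'Y', 'O'] (at root)
Step 3 (down 0): focus=L path=0 depth=1 children=['M'] left=[] right=['Y', 'O'] parent=T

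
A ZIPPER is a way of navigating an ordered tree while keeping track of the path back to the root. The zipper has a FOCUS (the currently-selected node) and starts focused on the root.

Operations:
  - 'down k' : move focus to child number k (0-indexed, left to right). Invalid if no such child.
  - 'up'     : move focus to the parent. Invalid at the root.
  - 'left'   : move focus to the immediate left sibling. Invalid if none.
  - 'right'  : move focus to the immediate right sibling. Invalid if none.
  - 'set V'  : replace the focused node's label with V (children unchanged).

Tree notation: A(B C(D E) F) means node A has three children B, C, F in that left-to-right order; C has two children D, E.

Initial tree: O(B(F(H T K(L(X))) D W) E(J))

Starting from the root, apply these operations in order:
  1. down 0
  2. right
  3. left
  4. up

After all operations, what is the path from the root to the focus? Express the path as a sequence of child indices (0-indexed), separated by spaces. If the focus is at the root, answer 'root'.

Step 1 (down 0): focus=B path=0 depth=1 children=['F', 'D', 'W'] left=[] right=['E'] parent=O
Step 2 (right): focus=E path=1 depth=1 children=['J'] left=['B'] right=[] parent=O
Step 3 (left): focus=B path=0 depth=1 children=['F', 'D', 'W'] left=[] right=['E'] parent=O
Step 4 (up): focus=O path=root depth=0 children=['B', 'E'] (at root)

Answer: root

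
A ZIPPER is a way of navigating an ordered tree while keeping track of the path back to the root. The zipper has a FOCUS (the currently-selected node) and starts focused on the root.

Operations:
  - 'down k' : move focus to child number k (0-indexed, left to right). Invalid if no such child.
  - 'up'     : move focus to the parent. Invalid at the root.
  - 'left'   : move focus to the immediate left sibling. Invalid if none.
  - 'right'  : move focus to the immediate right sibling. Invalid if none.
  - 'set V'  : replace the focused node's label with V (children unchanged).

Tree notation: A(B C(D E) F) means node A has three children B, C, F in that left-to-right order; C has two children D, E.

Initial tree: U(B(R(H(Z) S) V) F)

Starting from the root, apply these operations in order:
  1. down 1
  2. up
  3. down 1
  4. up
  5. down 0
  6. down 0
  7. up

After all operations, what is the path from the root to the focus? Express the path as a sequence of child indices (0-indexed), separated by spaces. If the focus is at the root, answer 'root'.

Step 1 (down 1): focus=F path=1 depth=1 children=[] left=['B'] right=[] parent=U
Step 2 (up): focus=U path=root depth=0 children=['B', 'F'] (at root)
Step 3 (down 1): focus=F path=1 depth=1 children=[] left=['B'] right=[] parent=U
Step 4 (up): focus=U path=root depth=0 children=['B', 'F'] (at root)
Step 5 (down 0): focus=B path=0 depth=1 children=['R', 'V'] left=[] right=['F'] parent=U
Step 6 (down 0): focus=R path=0/0 depth=2 children=['H', 'S'] left=[] right=['V'] parent=B
Step 7 (up): focus=B path=0 depth=1 children=['R', 'V'] left=[] right=['F'] parent=U

Answer: 0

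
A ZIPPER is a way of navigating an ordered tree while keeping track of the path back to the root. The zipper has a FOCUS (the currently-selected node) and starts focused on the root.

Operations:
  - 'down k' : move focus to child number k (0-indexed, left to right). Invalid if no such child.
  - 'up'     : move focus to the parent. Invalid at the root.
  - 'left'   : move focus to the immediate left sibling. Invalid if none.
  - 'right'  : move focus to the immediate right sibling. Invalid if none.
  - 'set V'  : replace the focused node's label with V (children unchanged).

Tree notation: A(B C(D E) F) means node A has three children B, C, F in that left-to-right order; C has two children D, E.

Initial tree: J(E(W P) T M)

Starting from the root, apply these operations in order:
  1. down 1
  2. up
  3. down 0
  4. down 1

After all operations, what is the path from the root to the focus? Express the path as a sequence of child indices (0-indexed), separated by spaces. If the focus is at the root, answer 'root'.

Answer: 0 1

Derivation:
Step 1 (down 1): focus=T path=1 depth=1 children=[] left=['E'] right=['M'] parent=J
Step 2 (up): focus=J path=root depth=0 children=['E', 'T', 'M'] (at root)
Step 3 (down 0): focus=E path=0 depth=1 children=['W', 'P'] left=[] right=['T', 'M'] parent=J
Step 4 (down 1): focus=P path=0/1 depth=2 children=[] left=['W'] right=[] parent=E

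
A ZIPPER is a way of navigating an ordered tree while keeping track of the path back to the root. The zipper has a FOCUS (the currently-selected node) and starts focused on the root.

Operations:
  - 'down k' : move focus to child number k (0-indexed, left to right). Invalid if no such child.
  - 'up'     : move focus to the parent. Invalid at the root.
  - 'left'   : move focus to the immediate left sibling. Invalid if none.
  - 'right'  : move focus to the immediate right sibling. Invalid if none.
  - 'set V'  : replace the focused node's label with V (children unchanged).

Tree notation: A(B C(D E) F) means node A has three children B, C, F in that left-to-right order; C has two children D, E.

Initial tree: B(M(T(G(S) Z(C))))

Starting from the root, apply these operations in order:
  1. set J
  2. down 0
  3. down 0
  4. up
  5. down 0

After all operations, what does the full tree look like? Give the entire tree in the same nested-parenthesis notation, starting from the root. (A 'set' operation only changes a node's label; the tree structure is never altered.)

Step 1 (set J): focus=J path=root depth=0 children=['M'] (at root)
Step 2 (down 0): focus=M path=0 depth=1 children=['T'] left=[] right=[] parent=J
Step 3 (down 0): focus=T path=0/0 depth=2 children=['G', 'Z'] left=[] right=[] parent=M
Step 4 (up): focus=M path=0 depth=1 children=['T'] left=[] right=[] parent=J
Step 5 (down 0): focus=T path=0/0 depth=2 children=['G', 'Z'] left=[] right=[] parent=M

Answer: J(M(T(G(S) Z(C))))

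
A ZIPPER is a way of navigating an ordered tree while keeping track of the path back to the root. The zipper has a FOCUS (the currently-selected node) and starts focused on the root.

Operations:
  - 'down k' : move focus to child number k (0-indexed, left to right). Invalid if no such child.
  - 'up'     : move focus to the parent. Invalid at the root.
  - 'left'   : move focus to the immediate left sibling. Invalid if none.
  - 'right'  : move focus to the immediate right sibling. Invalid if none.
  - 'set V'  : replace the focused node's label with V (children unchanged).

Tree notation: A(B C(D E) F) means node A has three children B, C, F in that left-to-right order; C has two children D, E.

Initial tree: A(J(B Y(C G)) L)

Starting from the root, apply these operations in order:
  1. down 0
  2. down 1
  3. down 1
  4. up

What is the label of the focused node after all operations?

Step 1 (down 0): focus=J path=0 depth=1 children=['B', 'Y'] left=[] right=['L'] parent=A
Step 2 (down 1): focus=Y path=0/1 depth=2 children=['C', 'G'] left=['B'] right=[] parent=J
Step 3 (down 1): focus=G path=0/1/1 depth=3 children=[] left=['C'] right=[] parent=Y
Step 4 (up): focus=Y path=0/1 depth=2 children=['C', 'G'] left=['B'] right=[] parent=J

Answer: Y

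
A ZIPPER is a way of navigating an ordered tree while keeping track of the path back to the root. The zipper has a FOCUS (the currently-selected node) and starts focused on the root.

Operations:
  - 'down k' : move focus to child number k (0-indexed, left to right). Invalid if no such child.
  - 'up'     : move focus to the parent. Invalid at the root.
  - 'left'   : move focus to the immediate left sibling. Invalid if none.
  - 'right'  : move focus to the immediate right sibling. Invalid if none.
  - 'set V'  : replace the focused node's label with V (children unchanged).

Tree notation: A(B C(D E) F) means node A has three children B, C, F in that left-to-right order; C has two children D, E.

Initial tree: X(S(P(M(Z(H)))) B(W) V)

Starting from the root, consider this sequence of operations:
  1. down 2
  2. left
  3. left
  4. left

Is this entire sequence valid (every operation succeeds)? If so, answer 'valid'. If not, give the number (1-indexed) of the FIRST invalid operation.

Step 1 (down 2): focus=V path=2 depth=1 children=[] left=['S', 'B'] right=[] parent=X
Step 2 (left): focus=B path=1 depth=1 children=['W'] left=['S'] right=['V'] parent=X
Step 3 (left): focus=S path=0 depth=1 children=['P'] left=[] right=['B', 'V'] parent=X
Step 4 (left): INVALID

Answer: 4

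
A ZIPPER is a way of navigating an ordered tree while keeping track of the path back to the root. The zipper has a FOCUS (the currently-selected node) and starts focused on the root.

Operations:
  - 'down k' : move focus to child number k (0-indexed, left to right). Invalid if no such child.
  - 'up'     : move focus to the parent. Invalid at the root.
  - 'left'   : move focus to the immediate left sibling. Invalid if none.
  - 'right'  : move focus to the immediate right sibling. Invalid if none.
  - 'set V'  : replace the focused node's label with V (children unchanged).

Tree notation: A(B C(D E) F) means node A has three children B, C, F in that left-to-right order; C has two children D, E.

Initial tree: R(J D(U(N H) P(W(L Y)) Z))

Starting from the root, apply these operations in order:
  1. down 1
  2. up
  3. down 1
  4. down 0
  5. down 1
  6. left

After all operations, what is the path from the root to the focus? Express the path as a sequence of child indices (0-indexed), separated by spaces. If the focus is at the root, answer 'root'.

Answer: 1 0 0

Derivation:
Step 1 (down 1): focus=D path=1 depth=1 children=['U', 'P', 'Z'] left=['J'] right=[] parent=R
Step 2 (up): focus=R path=root depth=0 children=['J', 'D'] (at root)
Step 3 (down 1): focus=D path=1 depth=1 children=['U', 'P', 'Z'] left=['J'] right=[] parent=R
Step 4 (down 0): focus=U path=1/0 depth=2 children=['N', 'H'] left=[] right=['P', 'Z'] parent=D
Step 5 (down 1): focus=H path=1/0/1 depth=3 children=[] left=['N'] right=[] parent=U
Step 6 (left): focus=N path=1/0/0 depth=3 children=[] left=[] right=['H'] parent=U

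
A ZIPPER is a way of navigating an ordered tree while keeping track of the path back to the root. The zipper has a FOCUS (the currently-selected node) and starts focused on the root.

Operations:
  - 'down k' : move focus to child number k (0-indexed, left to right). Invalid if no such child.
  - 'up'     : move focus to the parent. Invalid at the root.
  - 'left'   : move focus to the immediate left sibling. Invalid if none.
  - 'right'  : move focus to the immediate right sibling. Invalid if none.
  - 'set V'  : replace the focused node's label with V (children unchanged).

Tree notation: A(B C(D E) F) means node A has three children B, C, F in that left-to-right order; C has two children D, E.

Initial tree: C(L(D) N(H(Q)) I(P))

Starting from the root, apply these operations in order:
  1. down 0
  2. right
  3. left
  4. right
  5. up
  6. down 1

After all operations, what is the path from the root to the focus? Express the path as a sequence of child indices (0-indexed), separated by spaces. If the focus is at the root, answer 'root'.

Step 1 (down 0): focus=L path=0 depth=1 children=['D'] left=[] right=['N', 'I'] parent=C
Step 2 (right): focus=N path=1 depth=1 children=['H'] left=['L'] right=['I'] parent=C
Step 3 (left): focus=L path=0 depth=1 children=['D'] left=[] right=['N', 'I'] parent=C
Step 4 (right): focus=N path=1 depth=1 children=['H'] left=['L'] right=['I'] parent=C
Step 5 (up): focus=C path=root depth=0 children=['L', 'N', 'I'] (at root)
Step 6 (down 1): focus=N path=1 depth=1 children=['H'] left=['L'] right=['I'] parent=C

Answer: 1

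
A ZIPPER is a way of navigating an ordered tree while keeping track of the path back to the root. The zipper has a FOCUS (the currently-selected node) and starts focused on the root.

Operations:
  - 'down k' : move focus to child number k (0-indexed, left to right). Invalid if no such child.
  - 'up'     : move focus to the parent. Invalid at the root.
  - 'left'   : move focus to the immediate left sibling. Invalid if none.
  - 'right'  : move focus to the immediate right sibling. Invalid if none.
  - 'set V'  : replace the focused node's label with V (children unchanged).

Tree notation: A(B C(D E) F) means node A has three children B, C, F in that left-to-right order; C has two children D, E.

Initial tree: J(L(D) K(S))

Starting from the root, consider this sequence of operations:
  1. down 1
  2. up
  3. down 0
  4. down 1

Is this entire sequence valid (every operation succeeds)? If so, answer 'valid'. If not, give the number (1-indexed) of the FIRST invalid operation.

Step 1 (down 1): focus=K path=1 depth=1 children=['S'] left=['L'] right=[] parent=J
Step 2 (up): focus=J path=root depth=0 children=['L', 'K'] (at root)
Step 3 (down 0): focus=L path=0 depth=1 children=['D'] left=[] right=['K'] parent=J
Step 4 (down 1): INVALID

Answer: 4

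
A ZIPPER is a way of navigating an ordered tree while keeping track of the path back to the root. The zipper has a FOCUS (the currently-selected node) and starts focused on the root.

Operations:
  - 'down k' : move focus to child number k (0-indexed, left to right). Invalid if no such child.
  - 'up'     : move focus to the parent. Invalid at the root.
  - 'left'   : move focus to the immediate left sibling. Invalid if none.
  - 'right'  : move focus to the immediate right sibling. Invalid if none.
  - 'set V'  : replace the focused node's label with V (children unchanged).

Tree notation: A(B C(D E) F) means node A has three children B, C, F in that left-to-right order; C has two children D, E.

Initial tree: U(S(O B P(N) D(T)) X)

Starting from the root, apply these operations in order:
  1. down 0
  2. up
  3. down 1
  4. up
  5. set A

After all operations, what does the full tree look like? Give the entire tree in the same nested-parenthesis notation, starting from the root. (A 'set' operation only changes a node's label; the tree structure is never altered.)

Answer: A(S(O B P(N) D(T)) X)

Derivation:
Step 1 (down 0): focus=S path=0 depth=1 children=['O', 'B', 'P', 'D'] left=[] right=['X'] parent=U
Step 2 (up): focus=U path=root depth=0 children=['S', 'X'] (at root)
Step 3 (down 1): focus=X path=1 depth=1 children=[] left=['S'] right=[] parent=U
Step 4 (up): focus=U path=root depth=0 children=['S', 'X'] (at root)
Step 5 (set A): focus=A path=root depth=0 children=['S', 'X'] (at root)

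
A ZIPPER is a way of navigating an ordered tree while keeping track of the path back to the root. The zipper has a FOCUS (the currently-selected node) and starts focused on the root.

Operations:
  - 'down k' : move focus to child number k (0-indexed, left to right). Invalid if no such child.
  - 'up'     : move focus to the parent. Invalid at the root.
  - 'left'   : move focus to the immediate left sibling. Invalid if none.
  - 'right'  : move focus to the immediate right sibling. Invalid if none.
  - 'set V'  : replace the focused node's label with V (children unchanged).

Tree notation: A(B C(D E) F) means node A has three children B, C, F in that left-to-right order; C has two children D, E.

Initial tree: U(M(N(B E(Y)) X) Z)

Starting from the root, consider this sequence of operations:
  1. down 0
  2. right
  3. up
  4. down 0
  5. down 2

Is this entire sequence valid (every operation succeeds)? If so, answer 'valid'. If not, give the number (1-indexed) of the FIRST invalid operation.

Answer: 5

Derivation:
Step 1 (down 0): focus=M path=0 depth=1 children=['N', 'X'] left=[] right=['Z'] parent=U
Step 2 (right): focus=Z path=1 depth=1 children=[] left=['M'] right=[] parent=U
Step 3 (up): focus=U path=root depth=0 children=['M', 'Z'] (at root)
Step 4 (down 0): focus=M path=0 depth=1 children=['N', 'X'] left=[] right=['Z'] parent=U
Step 5 (down 2): INVALID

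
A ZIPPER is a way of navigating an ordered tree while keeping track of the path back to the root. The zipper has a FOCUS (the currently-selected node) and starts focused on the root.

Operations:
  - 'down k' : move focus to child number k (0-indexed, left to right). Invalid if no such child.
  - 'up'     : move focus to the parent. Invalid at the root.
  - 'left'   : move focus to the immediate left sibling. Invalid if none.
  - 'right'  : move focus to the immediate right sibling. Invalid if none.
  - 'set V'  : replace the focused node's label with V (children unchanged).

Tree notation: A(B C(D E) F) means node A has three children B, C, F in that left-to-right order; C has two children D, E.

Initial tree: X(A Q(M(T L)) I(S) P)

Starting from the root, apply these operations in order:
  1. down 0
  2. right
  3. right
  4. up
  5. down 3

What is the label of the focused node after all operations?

Step 1 (down 0): focus=A path=0 depth=1 children=[] left=[] right=['Q', 'I', 'P'] parent=X
Step 2 (right): focus=Q path=1 depth=1 children=['M'] left=['A'] right=['I', 'P'] parent=X
Step 3 (right): focus=I path=2 depth=1 children=['S'] left=['A', 'Q'] right=['P'] parent=X
Step 4 (up): focus=X path=root depth=0 children=['A', 'Q', 'I', 'P'] (at root)
Step 5 (down 3): focus=P path=3 depth=1 children=[] left=['A', 'Q', 'I'] right=[] parent=X

Answer: P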